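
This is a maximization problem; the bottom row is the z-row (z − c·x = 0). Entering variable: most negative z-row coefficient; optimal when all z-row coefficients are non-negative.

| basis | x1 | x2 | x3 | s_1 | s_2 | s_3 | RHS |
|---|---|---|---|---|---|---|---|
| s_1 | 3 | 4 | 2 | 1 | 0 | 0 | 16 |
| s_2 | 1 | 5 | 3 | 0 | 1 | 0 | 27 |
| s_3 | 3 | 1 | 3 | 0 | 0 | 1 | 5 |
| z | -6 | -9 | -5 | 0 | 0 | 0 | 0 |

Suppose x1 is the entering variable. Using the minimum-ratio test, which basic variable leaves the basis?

Column x1 entries and ratios — s_1: 16/3 = 16/3; s_2: 27/1 = 27; s_3: 5/3 = 5/3.
Smallest ratio is 5/3 in the row of s_3, so s_3 leaves.

s_3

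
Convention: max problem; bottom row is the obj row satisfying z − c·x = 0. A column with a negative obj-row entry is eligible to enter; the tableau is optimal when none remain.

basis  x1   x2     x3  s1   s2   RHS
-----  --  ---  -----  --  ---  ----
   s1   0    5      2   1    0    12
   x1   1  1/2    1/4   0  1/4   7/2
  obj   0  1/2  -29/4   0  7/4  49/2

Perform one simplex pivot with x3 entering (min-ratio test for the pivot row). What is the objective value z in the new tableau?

68

Ratio test on column x3 — row 1: 12/2 = 6; row 2: (7/2)/(1/4) = 14. Minimum is 6 at row 1 (s1 leaves); pivot element 2.
Pivot on row 1; the obj-row RHS becomes 49/2 − (-29/4)·6 = 68.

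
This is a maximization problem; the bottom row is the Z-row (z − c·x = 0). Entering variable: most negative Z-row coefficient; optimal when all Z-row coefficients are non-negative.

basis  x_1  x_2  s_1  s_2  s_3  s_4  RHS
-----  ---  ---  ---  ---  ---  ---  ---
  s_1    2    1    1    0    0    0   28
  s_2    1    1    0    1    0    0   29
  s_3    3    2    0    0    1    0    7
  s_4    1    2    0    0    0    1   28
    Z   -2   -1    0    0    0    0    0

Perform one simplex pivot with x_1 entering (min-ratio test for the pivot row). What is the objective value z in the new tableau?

Ratio test on column x_1 — row 1: 28/2 = 14; row 2: 29/1 = 29; row 3: 7/3 = 7/3; row 4: 28/1 = 28. Minimum is 7/3 at row 3 (s_3 leaves); pivot element 3.
Pivot on row 3; the Z-row RHS becomes 0 − (-2)·(7/3) = 14/3.

14/3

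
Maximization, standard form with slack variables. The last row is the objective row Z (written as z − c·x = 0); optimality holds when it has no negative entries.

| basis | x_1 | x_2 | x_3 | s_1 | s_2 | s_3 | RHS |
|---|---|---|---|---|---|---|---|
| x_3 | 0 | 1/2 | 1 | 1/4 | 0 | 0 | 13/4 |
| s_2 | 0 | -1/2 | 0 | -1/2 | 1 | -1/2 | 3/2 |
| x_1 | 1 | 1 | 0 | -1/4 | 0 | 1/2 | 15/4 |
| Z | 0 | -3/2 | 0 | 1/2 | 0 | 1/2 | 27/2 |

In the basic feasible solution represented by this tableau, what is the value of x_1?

15/4

x_1 is basic (row 3); its value is the RHS of that row, 15/4.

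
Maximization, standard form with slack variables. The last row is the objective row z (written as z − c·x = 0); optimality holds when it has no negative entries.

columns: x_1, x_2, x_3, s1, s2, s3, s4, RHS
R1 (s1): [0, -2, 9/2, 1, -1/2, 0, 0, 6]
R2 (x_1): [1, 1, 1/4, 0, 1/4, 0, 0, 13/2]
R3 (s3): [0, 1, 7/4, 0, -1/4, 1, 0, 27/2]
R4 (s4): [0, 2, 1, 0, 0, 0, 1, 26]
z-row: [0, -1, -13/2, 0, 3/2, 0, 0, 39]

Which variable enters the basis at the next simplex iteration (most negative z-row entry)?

x_3

Negative z-row entries: x_2: -1, x_3: -13/2.
The most negative is -13/2 in column x_3, so x_3 enters.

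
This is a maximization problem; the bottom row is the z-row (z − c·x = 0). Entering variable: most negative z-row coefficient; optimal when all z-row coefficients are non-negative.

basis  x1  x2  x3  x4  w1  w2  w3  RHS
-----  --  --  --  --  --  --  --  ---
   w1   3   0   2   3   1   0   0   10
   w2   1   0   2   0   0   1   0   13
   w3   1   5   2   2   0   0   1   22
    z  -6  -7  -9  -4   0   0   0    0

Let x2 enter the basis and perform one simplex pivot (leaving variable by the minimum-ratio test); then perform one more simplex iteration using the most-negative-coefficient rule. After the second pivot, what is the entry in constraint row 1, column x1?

3/2

Ratio test on column x2 — row 1: entry 0 ≤ 0; row 2: entry 0 ≤ 0; row 3: 22/5 = 22/5. Minimum is 22/5 at row 3 (w3 leaves); pivot element 5.
Divide row 3 by 5; eliminate column x2 from the other rows.
Second iteration: most negative z-row entry is -31/5 in column x3, so x3 enters.
Ratio test on column x3 — row 1: 10/2 = 5; row 2: 13/2 = 13/2; row 3: (22/5)/(2/5) = 11. Minimum is 5 at row 1 (w1 leaves); pivot element 2.
Divide row 1 by 2; eliminate column x3 from the other rows.
After both pivots, the entry at constraint row 1, column x1 is 3/2.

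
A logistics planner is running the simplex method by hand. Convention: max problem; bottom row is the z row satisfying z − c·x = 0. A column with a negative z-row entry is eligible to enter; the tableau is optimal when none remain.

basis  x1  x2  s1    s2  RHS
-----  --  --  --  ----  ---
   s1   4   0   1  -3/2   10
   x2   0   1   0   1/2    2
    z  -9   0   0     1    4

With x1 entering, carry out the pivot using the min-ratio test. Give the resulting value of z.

Ratio test on column x1 — row 1: 10/4 = 5/2; row 2: entry 0 ≤ 0. Minimum is 5/2 at row 1 (s1 leaves); pivot element 4.
Pivot on row 1; the z-row RHS becomes 4 − (-9)·(5/2) = 53/2.

53/2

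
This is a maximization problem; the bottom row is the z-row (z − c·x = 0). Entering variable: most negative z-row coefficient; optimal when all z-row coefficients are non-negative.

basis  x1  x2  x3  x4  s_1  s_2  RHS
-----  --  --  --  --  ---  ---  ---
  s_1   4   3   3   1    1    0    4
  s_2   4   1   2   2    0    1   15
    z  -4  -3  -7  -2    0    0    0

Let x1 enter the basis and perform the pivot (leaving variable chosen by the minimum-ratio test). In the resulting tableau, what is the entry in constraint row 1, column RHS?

Ratio test on column x1 — row 1: 4/4 = 1; row 2: 15/4 = 15/4. Minimum is 1 at row 1 (s_1 leaves); pivot element 4.
Divide row 1 by 4; eliminate column x1 from the other rows.
In the new row 1, the RHS entry is the old entry divided by the pivot: 4/4 = 1.

1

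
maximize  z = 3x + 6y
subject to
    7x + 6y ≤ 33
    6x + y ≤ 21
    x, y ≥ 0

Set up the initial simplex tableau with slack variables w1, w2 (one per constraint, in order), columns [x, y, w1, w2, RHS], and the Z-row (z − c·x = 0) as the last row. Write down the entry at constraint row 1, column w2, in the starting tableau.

0

Slack w2 belongs to constraint 2; its column is the unit vector e_2, so the entry in row 1 is 0.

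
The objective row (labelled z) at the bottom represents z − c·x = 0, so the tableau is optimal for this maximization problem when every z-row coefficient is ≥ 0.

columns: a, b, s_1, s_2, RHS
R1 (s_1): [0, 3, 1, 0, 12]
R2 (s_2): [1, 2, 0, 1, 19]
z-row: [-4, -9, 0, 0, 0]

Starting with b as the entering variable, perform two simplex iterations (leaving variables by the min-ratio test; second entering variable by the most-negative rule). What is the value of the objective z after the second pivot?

80

Ratio test on column b — row 1: 12/3 = 4; row 2: 19/2 = 19/2. Minimum is 4 at row 1 (s_1 leaves); pivot element 3.
Pivot on row 1; the z-row RHS becomes 0 − (-9)·4 = 36.
Next entering variable (most negative z-row entry -4): a.
Ratio test on column a — row 1: entry 0 ≤ 0; row 2: 11/1 = 11. Minimum is 11 at row 2 (s_2 leaves); pivot element 1.
After the second pivot the z-row RHS is 36 − (-4)·11 = 80.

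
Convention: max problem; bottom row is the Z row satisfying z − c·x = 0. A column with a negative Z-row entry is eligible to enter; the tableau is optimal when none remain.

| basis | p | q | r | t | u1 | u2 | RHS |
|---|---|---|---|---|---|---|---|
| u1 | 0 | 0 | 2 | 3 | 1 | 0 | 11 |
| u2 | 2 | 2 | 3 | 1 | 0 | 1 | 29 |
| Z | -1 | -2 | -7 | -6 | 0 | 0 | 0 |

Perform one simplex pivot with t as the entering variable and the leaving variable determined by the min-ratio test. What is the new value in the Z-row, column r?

-3

Ratio test on column t — row 1: 11/3 = 11/3; row 2: 29/1 = 29. Minimum is 11/3 at row 1 (u1 leaves); pivot element 3.
Divide row 1 by 3; eliminate column t from the other rows.
Z-row update in column r: -7 − (-6)·(2/3) = -3.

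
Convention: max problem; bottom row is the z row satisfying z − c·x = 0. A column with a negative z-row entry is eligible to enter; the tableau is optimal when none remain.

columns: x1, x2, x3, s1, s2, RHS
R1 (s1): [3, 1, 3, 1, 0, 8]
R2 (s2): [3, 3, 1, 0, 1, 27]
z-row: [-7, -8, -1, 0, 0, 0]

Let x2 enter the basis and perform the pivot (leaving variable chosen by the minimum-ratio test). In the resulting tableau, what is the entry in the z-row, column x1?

17

Ratio test on column x2 — row 1: 8/1 = 8; row 2: 27/3 = 9. Minimum is 8 at row 1 (s1 leaves); pivot element 1.
Divide row 1 by 1; eliminate column x2 from the other rows.
z-row update in column x1: -7 − (-8)·3 = 17.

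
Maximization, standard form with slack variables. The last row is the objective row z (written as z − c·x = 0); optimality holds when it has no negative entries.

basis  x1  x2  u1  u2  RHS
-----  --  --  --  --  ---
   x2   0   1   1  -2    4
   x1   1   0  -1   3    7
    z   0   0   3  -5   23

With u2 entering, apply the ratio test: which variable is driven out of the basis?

Column u2 entries and ratios — x2: -2 ≤ 0, skip; x1: 7/3 = 7/3.
Smallest ratio is 7/3 in the row of x1, so x1 leaves.

x1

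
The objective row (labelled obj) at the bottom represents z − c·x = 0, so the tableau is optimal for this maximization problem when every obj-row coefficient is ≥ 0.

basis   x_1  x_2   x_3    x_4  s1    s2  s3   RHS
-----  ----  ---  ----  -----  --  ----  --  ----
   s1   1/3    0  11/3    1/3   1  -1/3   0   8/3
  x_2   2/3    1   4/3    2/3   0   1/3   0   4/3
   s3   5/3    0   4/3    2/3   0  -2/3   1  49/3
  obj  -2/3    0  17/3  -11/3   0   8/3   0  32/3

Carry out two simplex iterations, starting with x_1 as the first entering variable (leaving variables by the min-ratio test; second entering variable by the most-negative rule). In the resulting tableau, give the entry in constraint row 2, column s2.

1/2

Ratio test on column x_1 — row 1: (8/3)/(1/3) = 8; row 2: (4/3)/(2/3) = 2; row 3: (49/3)/(5/3) = 49/5. Minimum is 2 at row 2 (x_2 leaves); pivot element 2/3.
Divide row 2 by 2/3; eliminate column x_1 from the other rows.
Second iteration: most negative obj-row entry is -3 in column x_4, so x_4 enters.
Ratio test on column x_4 — row 1: entry 0 ≤ 0; row 2: 2/1 = 2; row 3: entry -1 ≤ 0. Minimum is 2 at row 2 (x_1 leaves); pivot element 1.
Divide row 2 by 1; eliminate column x_4 from the other rows.
After both pivots, the entry at constraint row 2, column s2 is 1/2.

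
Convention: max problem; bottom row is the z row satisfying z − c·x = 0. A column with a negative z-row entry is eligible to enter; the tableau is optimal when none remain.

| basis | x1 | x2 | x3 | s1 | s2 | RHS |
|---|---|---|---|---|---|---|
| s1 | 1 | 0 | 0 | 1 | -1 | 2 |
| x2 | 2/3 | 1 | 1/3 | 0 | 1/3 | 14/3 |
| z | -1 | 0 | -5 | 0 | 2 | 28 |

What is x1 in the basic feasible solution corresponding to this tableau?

x1 is not in the basis, so in the current basic feasible solution x1 = 0.

0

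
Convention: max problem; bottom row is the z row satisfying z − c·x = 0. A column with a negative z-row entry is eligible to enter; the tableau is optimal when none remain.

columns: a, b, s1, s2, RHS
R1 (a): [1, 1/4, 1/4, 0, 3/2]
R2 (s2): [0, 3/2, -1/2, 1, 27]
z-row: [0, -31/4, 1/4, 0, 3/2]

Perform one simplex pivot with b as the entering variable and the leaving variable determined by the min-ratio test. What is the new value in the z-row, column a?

Ratio test on column b — row 1: (3/2)/(1/4) = 6; row 2: 27/(3/2) = 18. Minimum is 6 at row 1 (a leaves); pivot element 1/4.
Divide row 1 by 1/4; eliminate column b from the other rows.
z-row update in column a: 0 − (-31/4)·4 = 31.

31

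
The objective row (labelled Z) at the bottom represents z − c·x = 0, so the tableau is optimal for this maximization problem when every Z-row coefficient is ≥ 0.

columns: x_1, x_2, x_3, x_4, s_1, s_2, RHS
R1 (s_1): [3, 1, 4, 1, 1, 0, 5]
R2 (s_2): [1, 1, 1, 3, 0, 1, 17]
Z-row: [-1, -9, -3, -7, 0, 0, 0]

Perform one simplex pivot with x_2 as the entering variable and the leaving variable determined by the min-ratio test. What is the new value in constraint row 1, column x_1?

Ratio test on column x_2 — row 1: 5/1 = 5; row 2: 17/1 = 17. Minimum is 5 at row 1 (s_1 leaves); pivot element 1.
Divide row 1 by 1; eliminate column x_2 from the other rows.
In the new row 1, the x_1 entry is the old entry divided by the pivot: 3/1 = 3.

3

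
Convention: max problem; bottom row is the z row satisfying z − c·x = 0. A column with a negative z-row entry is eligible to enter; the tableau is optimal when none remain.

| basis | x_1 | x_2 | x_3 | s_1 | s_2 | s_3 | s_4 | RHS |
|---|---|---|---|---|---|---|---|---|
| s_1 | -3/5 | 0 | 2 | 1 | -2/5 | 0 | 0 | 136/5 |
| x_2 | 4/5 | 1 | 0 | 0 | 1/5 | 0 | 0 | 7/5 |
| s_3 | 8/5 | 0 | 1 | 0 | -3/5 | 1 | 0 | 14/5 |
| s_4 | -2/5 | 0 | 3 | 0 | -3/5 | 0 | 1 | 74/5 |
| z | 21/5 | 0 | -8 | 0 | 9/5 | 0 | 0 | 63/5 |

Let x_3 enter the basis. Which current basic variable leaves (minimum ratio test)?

s_3

Column x_3 entries and ratios — s_1: (136/5)/2 = 68/5; x_2: 0 ≤ 0, skip; s_3: (14/5)/1 = 14/5; s_4: (74/5)/3 = 74/15.
Smallest ratio is 14/5 in the row of s_3, so s_3 leaves.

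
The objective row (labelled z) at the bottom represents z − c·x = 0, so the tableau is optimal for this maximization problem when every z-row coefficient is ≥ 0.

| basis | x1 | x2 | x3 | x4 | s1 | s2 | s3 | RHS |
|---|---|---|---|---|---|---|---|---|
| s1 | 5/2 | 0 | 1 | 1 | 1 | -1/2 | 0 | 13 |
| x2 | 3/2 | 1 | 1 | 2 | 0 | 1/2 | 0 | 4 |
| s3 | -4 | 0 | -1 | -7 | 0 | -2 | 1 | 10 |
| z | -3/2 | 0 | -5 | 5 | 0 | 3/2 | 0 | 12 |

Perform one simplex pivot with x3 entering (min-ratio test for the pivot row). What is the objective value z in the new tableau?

32

Ratio test on column x3 — row 1: 13/1 = 13; row 2: 4/1 = 4; row 3: entry -1 ≤ 0. Minimum is 4 at row 2 (x2 leaves); pivot element 1.
Pivot on row 2; the z-row RHS becomes 12 − (-5)·4 = 32.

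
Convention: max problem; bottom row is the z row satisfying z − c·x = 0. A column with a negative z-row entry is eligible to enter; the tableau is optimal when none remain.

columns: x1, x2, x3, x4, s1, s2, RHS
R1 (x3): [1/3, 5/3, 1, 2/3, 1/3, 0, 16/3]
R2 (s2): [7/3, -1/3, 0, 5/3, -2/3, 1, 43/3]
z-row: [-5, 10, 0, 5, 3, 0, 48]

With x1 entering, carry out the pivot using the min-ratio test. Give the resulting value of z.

Ratio test on column x1 — row 1: (16/3)/(1/3) = 16; row 2: (43/3)/(7/3) = 43/7. Minimum is 43/7 at row 2 (s2 leaves); pivot element 7/3.
Pivot on row 2; the z-row RHS becomes 48 − (-5)·(43/7) = 551/7.

551/7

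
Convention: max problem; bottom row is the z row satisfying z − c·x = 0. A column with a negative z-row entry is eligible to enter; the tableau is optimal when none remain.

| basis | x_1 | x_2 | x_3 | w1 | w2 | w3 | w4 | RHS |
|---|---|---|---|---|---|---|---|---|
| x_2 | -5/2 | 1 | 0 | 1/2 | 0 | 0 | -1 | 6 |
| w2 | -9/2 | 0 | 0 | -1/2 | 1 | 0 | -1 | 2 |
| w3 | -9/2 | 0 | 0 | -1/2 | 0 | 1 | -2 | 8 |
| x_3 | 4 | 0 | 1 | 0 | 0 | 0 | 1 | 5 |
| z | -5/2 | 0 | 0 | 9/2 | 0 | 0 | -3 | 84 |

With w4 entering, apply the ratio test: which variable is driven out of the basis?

x_3

Column w4 entries and ratios — x_2: -1 ≤ 0, skip; w2: -1 ≤ 0, skip; w3: -2 ≤ 0, skip; x_3: 5/1 = 5.
Smallest ratio is 5 in the row of x_3, so x_3 leaves.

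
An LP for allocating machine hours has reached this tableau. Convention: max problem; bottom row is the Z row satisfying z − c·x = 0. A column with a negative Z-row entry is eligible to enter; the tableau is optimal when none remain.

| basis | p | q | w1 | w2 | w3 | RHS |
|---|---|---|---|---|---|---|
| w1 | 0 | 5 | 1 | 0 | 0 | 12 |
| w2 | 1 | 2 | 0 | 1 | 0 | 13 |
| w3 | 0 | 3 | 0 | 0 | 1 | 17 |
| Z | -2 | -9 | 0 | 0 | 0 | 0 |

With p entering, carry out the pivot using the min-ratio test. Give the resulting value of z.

26

Ratio test on column p — row 1: entry 0 ≤ 0; row 2: 13/1 = 13; row 3: entry 0 ≤ 0. Minimum is 13 at row 2 (w2 leaves); pivot element 1.
Pivot on row 2; the Z-row RHS becomes 0 − (-2)·13 = 26.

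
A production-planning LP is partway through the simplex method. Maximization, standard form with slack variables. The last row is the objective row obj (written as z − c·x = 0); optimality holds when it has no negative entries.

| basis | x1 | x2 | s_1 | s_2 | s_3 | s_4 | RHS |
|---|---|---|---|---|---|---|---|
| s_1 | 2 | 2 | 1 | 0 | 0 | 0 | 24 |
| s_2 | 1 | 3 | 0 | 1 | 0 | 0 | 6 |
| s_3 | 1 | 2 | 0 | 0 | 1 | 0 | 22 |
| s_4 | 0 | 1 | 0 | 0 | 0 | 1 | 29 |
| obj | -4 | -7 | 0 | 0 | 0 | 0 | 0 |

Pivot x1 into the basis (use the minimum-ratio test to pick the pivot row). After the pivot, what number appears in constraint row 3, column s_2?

-1

Ratio test on column x1 — row 1: 24/2 = 12; row 2: 6/1 = 6; row 3: 22/1 = 22; row 4: entry 0 ≤ 0. Minimum is 6 at row 2 (s_2 leaves); pivot element 1.
Divide row 2 by 1; eliminate column x1 from the other rows.
Row 3 update in column s_2: 0 − 1·1 = -1.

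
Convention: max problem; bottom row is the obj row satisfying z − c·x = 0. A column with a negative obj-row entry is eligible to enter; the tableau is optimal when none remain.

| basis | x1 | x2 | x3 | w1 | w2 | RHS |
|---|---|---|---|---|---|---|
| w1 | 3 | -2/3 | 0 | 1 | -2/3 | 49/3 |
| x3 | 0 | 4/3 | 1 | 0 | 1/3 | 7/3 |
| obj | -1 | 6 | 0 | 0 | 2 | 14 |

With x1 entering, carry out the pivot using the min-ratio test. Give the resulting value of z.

Ratio test on column x1 — row 1: (49/3)/3 = 49/9; row 2: entry 0 ≤ 0. Minimum is 49/9 at row 1 (w1 leaves); pivot element 3.
Pivot on row 1; the obj-row RHS becomes 14 − (-1)·(49/9) = 175/9.

175/9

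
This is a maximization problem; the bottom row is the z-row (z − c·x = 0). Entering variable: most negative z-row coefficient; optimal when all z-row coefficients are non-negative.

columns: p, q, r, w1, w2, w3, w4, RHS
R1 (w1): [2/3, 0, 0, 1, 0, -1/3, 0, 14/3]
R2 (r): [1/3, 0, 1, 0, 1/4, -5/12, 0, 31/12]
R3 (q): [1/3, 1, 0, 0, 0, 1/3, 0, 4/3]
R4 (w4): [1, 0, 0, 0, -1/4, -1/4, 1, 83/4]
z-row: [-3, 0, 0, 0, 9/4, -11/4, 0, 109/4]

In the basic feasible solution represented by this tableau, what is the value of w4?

w4 is basic (row 4); its value is the RHS of that row, 83/4.

83/4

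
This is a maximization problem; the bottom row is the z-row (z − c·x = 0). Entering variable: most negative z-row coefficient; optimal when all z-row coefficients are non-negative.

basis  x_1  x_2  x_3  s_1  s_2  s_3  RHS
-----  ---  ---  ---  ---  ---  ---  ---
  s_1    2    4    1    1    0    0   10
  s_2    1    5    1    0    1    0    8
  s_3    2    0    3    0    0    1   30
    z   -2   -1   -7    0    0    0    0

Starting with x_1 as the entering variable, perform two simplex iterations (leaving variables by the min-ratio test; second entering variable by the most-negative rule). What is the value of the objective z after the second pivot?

Ratio test on column x_1 — row 1: 10/2 = 5; row 2: 8/1 = 8; row 3: 30/2 = 15. Minimum is 5 at row 1 (s_1 leaves); pivot element 2.
Pivot on row 1; the z-row RHS becomes 0 − (-2)·5 = 10.
Next entering variable (most negative z-row entry -6): x_3.
Ratio test on column x_3 — row 1: 5/(1/2) = 10; row 2: 3/(1/2) = 6; row 3: 20/2 = 10. Minimum is 6 at row 2 (s_2 leaves); pivot element 1/2.
After the second pivot the z-row RHS is 10 − (-6)·6 = 46.

46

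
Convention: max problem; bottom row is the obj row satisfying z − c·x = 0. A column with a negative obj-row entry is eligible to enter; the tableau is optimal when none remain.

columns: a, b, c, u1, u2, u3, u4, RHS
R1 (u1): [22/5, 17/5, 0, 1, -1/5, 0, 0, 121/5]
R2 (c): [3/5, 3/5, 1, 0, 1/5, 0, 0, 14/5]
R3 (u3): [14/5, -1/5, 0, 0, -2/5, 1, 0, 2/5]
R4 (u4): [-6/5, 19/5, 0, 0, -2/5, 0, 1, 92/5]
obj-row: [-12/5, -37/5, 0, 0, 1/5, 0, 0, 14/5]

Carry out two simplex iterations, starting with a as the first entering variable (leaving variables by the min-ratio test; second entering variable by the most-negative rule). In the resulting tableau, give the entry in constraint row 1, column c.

Ratio test on column a — row 1: (121/5)/(22/5) = 11/2; row 2: (14/5)/(3/5) = 14/3; row 3: (2/5)/(14/5) = 1/7; row 4: entry -6/5 ≤ 0. Minimum is 1/7 at row 3 (u3 leaves); pivot element 14/5.
Divide row 3 by 14/5; eliminate column a from the other rows.
Second iteration: most negative obj-row entry is -53/7 in column b, so b enters.
Ratio test on column b — row 1: (165/7)/(26/7) = 165/26; row 2: (19/7)/(9/14) = 38/9; row 3: entry -1/14 ≤ 0; row 4: (130/7)/(26/7) = 5. Minimum is 38/9 at row 2 (c leaves); pivot element 9/14.
Divide row 2 by 9/14; eliminate column b from the other rows.
After both pivots, the entry at constraint row 1, column c is -52/9.

-52/9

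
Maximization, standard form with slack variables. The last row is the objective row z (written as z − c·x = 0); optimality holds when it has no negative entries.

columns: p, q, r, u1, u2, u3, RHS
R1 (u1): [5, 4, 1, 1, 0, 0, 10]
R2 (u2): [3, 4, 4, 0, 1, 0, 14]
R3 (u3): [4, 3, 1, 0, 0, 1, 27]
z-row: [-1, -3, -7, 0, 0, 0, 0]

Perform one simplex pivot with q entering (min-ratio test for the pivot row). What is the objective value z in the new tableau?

15/2

Ratio test on column q — row 1: 10/4 = 5/2; row 2: 14/4 = 7/2; row 3: 27/3 = 9. Minimum is 5/2 at row 1 (u1 leaves); pivot element 4.
Pivot on row 1; the z-row RHS becomes 0 − (-3)·(5/2) = 15/2.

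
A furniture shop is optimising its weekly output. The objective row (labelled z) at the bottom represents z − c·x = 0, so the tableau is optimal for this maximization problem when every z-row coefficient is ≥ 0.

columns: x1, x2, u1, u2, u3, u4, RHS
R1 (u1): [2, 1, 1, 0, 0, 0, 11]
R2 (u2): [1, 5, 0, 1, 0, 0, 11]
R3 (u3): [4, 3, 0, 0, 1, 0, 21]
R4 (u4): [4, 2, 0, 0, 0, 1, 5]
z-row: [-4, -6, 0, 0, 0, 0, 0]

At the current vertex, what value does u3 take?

u3 is basic (row 3); its value is the RHS of that row, 21.

21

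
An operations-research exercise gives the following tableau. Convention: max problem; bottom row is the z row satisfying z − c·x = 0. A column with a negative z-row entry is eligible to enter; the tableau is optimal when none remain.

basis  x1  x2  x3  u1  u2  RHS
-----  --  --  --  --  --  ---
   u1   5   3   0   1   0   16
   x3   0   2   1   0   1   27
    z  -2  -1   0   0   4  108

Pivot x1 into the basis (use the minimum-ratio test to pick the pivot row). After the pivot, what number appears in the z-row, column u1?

2/5

Ratio test on column x1 — row 1: 16/5 = 16/5; row 2: entry 0 ≤ 0. Minimum is 16/5 at row 1 (u1 leaves); pivot element 5.
Divide row 1 by 5; eliminate column x1 from the other rows.
z-row update in column u1: 0 − (-2)·(1/5) = 2/5.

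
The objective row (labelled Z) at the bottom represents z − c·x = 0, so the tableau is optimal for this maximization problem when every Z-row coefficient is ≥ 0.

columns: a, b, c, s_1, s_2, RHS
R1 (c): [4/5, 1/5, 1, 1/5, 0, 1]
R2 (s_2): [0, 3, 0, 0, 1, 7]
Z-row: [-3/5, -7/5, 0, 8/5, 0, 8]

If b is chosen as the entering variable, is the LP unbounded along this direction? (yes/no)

Column b has positive entries in row(s) 1, 2, so the ratio test bounds it — not unbounded.

no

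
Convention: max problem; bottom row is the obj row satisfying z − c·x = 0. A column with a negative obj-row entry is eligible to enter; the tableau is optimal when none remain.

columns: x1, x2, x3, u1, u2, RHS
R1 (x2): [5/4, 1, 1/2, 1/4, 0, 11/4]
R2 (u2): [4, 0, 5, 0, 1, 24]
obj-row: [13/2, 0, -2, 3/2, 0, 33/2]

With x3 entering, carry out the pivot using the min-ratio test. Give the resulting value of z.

Ratio test on column x3 — row 1: (11/4)/(1/2) = 11/2; row 2: 24/5 = 24/5. Minimum is 24/5 at row 2 (u2 leaves); pivot element 5.
Pivot on row 2; the obj-row RHS becomes 33/2 − (-2)·(24/5) = 261/10.

261/10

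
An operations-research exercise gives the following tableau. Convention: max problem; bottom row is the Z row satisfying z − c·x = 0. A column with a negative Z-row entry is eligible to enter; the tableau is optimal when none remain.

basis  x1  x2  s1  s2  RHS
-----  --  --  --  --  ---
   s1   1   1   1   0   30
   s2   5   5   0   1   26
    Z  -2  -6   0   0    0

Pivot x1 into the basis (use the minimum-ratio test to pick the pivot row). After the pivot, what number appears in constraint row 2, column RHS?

Ratio test on column x1 — row 1: 30/1 = 30; row 2: 26/5 = 26/5. Minimum is 26/5 at row 2 (s2 leaves); pivot element 5.
Divide row 2 by 5; eliminate column x1 from the other rows.
In the new row 2, the RHS entry is the old entry divided by the pivot: 26/5 = 26/5.

26/5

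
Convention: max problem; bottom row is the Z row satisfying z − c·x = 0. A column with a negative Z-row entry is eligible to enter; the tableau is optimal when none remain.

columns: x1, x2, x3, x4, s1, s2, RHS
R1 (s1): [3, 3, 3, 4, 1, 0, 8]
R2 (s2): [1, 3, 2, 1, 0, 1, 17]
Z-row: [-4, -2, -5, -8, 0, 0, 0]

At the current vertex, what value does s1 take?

8

s1 is basic (row 1); its value is the RHS of that row, 8.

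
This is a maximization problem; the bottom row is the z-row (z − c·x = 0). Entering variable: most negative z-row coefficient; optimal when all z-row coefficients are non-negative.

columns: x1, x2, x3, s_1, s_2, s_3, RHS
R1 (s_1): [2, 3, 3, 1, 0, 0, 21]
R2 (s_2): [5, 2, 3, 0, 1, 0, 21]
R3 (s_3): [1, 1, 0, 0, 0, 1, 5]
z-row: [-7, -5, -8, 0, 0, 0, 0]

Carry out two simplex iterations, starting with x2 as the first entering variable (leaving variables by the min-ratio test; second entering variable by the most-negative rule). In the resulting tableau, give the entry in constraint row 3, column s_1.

Ratio test on column x2 — row 1: 21/3 = 7; row 2: 21/2 = 21/2; row 3: 5/1 = 5. Minimum is 5 at row 3 (s_3 leaves); pivot element 1.
Divide row 3 by 1; eliminate column x2 from the other rows.
Second iteration: most negative z-row entry is -8 in column x3, so x3 enters.
Ratio test on column x3 — row 1: 6/3 = 2; row 2: 11/3 = 11/3; row 3: entry 0 ≤ 0. Minimum is 2 at row 1 (s_1 leaves); pivot element 3.
Divide row 1 by 3; eliminate column x3 from the other rows.
After both pivots, the entry at constraint row 3, column s_1 is 0.

0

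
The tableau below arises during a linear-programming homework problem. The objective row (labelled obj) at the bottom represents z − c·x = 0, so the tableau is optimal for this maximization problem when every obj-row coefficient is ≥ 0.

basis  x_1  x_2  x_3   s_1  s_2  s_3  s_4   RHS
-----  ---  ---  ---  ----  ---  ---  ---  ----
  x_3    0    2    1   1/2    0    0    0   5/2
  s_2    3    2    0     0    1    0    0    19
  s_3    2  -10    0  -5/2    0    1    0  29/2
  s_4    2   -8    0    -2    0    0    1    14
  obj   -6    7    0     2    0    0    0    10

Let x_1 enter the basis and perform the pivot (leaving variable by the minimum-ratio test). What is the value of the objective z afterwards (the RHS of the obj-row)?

48

Ratio test on column x_1 — row 1: entry 0 ≤ 0; row 2: 19/3 = 19/3; row 3: (29/2)/2 = 29/4; row 4: 14/2 = 7. Minimum is 19/3 at row 2 (s_2 leaves); pivot element 3.
Pivot on row 2; the obj-row RHS becomes 10 − (-6)·(19/3) = 48.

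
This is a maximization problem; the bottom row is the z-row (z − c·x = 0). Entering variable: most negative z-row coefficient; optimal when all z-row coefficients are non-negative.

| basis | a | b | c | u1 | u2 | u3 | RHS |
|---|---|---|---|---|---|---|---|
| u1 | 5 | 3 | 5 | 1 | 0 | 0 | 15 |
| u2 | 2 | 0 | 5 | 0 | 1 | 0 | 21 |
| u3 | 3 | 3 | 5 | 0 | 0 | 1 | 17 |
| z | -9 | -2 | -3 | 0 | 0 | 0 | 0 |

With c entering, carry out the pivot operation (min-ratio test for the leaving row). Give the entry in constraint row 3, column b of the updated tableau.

0

Ratio test on column c — row 1: 15/5 = 3; row 2: 21/5 = 21/5; row 3: 17/5 = 17/5. Minimum is 3 at row 1 (u1 leaves); pivot element 5.
Divide row 1 by 5; eliminate column c from the other rows.
Row 3 update in column b: 3 − 5·(3/5) = 0.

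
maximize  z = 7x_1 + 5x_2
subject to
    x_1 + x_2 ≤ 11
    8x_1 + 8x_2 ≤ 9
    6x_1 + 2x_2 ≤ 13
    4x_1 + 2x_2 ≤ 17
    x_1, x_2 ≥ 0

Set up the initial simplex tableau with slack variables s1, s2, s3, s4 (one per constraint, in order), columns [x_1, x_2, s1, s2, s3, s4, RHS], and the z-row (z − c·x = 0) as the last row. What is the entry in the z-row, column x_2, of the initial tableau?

-5

The z-row carries the negated objective coefficients: the x_2 entry is -5.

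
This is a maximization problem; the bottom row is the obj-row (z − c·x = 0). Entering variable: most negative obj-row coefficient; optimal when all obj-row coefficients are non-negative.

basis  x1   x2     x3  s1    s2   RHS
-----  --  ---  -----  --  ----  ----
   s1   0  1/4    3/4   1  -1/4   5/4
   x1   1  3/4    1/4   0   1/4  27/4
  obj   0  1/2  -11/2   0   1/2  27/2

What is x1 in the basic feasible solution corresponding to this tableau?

27/4

x1 is basic (row 2); its value is the RHS of that row, 27/4.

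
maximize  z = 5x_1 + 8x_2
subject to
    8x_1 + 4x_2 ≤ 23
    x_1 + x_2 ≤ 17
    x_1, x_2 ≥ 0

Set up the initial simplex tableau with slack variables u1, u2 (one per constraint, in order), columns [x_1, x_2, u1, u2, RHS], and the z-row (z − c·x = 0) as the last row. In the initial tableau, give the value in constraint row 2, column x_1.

1

Constraint 2 has coefficient 1 on x_1.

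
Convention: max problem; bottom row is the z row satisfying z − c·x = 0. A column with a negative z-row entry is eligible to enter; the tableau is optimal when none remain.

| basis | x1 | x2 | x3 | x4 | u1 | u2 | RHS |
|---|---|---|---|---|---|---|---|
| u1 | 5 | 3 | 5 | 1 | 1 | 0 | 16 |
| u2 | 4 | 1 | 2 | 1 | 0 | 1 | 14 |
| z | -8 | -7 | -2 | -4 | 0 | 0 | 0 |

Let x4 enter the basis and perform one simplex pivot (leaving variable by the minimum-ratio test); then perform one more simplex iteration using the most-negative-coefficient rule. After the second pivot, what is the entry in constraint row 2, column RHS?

13

Ratio test on column x4 — row 1: 16/1 = 16; row 2: 14/1 = 14. Minimum is 14 at row 2 (u2 leaves); pivot element 1.
Divide row 2 by 1; eliminate column x4 from the other rows.
Second iteration: most negative z-row entry is -3 in column x2, so x2 enters.
Ratio test on column x2 — row 1: 2/2 = 1; row 2: 14/1 = 14. Minimum is 1 at row 1 (u1 leaves); pivot element 2.
Divide row 1 by 2; eliminate column x2 from the other rows.
After both pivots, the entry at constraint row 2, column RHS is 13.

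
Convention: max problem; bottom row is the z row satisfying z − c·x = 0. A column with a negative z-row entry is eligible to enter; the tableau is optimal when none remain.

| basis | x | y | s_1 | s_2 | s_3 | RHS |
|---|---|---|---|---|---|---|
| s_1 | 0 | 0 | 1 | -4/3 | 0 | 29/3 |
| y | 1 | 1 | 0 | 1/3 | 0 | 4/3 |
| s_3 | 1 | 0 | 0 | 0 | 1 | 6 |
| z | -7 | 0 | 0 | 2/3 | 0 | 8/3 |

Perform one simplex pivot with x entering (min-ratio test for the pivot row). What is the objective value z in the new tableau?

12

Ratio test on column x — row 1: entry 0 ≤ 0; row 2: (4/3)/1 = 4/3; row 3: 6/1 = 6. Minimum is 4/3 at row 2 (y leaves); pivot element 1.
Pivot on row 2; the z-row RHS becomes 8/3 − (-7)·(4/3) = 12.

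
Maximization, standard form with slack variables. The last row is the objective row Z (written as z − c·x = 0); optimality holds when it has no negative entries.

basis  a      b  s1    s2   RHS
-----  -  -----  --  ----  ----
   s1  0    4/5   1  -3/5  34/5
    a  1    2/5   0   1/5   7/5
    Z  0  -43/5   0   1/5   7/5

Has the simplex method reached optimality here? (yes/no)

The Z-row has a negative entry -43/5 in column b, so it is not optimal.

no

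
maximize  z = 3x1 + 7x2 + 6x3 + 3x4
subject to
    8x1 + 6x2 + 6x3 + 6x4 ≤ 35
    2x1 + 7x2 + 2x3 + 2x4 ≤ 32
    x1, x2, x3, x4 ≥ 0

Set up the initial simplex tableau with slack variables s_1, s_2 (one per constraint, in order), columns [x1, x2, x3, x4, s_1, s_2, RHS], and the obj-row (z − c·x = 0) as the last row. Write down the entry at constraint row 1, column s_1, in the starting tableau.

1

Slack s_1 belongs to constraint 1; its column is the unit vector e_1, so the entry in row 1 is 1.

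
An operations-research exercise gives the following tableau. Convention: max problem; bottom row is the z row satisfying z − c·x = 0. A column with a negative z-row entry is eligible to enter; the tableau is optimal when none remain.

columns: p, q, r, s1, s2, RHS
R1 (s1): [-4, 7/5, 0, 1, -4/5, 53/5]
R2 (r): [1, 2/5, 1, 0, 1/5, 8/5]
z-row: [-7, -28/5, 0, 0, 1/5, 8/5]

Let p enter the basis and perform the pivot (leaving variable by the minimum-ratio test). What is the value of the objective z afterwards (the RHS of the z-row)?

Ratio test on column p — row 1: entry -4 ≤ 0; row 2: (8/5)/1 = 8/5. Minimum is 8/5 at row 2 (r leaves); pivot element 1.
Pivot on row 2; the z-row RHS becomes 8/5 − (-7)·(8/5) = 64/5.

64/5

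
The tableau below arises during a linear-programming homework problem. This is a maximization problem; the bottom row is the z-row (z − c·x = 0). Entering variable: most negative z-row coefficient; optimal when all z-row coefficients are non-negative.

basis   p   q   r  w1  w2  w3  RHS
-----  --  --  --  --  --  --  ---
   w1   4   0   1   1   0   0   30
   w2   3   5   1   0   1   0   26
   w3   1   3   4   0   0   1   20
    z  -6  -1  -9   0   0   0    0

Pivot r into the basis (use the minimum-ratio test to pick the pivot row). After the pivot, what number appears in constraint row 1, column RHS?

Ratio test on column r — row 1: 30/1 = 30; row 2: 26/1 = 26; row 3: 20/4 = 5. Minimum is 5 at row 3 (w3 leaves); pivot element 4.
Divide row 3 by 4; eliminate column r from the other rows.
Row 1 update in column RHS: 30 − 1·5 = 25.

25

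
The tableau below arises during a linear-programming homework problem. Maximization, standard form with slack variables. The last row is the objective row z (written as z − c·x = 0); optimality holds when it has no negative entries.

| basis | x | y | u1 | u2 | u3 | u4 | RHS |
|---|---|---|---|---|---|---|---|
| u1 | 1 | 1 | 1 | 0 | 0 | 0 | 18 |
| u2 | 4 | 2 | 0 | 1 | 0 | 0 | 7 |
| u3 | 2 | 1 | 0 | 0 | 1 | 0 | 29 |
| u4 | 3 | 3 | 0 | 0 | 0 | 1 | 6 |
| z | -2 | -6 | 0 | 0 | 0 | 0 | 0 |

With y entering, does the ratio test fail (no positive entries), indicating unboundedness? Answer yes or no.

no

Column y has positive entries in row(s) 1, 2, 3, 4, so the ratio test bounds it — not unbounded.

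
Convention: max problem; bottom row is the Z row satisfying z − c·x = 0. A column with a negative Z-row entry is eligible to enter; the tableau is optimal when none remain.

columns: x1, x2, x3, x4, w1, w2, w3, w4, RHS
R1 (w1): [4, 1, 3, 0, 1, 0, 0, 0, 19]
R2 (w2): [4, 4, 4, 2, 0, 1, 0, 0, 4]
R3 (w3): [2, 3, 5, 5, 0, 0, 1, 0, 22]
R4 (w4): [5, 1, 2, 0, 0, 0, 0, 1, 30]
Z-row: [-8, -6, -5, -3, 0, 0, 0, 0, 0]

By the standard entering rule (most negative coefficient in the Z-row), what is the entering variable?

Negative Z-row entries: x1: -8, x2: -6, x3: -5, x4: -3.
The most negative is -8 in column x1, so x1 enters.

x1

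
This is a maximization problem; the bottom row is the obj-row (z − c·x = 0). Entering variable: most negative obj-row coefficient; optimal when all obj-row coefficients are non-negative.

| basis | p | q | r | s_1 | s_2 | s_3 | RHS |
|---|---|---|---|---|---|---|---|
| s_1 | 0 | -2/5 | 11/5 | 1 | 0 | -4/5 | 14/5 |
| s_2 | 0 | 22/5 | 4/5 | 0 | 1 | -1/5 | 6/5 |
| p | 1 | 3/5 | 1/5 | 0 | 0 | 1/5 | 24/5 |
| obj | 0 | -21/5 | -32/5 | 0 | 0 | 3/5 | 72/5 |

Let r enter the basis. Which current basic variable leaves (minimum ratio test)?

s_1

Column r entries and ratios — s_1: (14/5)/(11/5) = 14/11; s_2: (6/5)/(4/5) = 3/2; p: (24/5)/(1/5) = 24.
Smallest ratio is 14/11 in the row of s_1, so s_1 leaves.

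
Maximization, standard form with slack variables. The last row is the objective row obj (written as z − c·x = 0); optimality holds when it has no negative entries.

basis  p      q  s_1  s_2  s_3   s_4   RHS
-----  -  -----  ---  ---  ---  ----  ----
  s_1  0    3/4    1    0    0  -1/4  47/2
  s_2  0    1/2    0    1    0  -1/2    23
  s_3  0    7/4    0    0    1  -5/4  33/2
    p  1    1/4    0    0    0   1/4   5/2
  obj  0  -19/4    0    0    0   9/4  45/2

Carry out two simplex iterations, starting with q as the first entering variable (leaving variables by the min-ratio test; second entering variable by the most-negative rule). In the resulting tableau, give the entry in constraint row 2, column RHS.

55/3

Ratio test on column q — row 1: (47/2)/(3/4) = 94/3; row 2: 23/(1/2) = 46; row 3: (33/2)/(7/4) = 66/7; row 4: (5/2)/(1/4) = 10. Minimum is 66/7 at row 3 (s_3 leaves); pivot element 7/4.
Divide row 3 by 7/4; eliminate column q from the other rows.
Second iteration: most negative obj-row entry is -8/7 in column s_4, so s_4 enters.
Ratio test on column s_4 — row 1: (115/7)/(2/7) = 115/2; row 2: entry -1/7 ≤ 0; row 3: entry -5/7 ≤ 0; row 4: (1/7)/(3/7) = 1/3. Minimum is 1/3 at row 4 (p leaves); pivot element 3/7.
Divide row 4 by 3/7; eliminate column s_4 from the other rows.
After both pivots, the entry at constraint row 2, column RHS is 55/3.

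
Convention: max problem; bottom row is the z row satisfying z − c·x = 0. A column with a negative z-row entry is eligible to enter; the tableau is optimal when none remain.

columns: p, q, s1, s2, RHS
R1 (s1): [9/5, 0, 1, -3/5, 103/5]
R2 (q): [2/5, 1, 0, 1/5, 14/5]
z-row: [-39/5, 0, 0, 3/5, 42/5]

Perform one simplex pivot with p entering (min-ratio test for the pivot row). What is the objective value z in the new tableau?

63

Ratio test on column p — row 1: (103/5)/(9/5) = 103/9; row 2: (14/5)/(2/5) = 7. Minimum is 7 at row 2 (q leaves); pivot element 2/5.
Pivot on row 2; the z-row RHS becomes 42/5 − (-39/5)·7 = 63.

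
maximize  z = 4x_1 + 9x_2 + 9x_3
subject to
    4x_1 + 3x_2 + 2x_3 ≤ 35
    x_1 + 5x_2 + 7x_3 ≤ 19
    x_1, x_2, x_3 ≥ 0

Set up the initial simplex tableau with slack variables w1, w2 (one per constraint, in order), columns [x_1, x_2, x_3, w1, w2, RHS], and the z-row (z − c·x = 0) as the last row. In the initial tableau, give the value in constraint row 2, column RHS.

The RHS of constraint 2 is b_2 = 19.

19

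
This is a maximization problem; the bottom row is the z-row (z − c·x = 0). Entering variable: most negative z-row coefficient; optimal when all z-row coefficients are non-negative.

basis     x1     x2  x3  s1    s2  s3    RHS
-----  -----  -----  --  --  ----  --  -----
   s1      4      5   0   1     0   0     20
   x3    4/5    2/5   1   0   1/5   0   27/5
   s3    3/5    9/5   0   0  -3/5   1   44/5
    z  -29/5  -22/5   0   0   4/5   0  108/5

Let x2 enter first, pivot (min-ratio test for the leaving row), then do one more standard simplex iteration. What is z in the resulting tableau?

Ratio test on column x2 — row 1: 20/5 = 4; row 2: (27/5)/(2/5) = 27/2; row 3: (44/5)/(9/5) = 44/9. Minimum is 4 at row 1 (s1 leaves); pivot element 5.
Pivot on row 1; the z-row RHS becomes 108/5 − (-22/5)·4 = 196/5.
Next entering variable (most negative z-row entry -57/25): x1.
Ratio test on column x1 — row 1: 4/(4/5) = 5; row 2: (19/5)/(12/25) = 95/12; row 3: entry -21/25 ≤ 0. Minimum is 5 at row 1 (x2 leaves); pivot element 4/5.
After the second pivot the z-row RHS is 196/5 − (-57/25)·5 = 253/5.

253/5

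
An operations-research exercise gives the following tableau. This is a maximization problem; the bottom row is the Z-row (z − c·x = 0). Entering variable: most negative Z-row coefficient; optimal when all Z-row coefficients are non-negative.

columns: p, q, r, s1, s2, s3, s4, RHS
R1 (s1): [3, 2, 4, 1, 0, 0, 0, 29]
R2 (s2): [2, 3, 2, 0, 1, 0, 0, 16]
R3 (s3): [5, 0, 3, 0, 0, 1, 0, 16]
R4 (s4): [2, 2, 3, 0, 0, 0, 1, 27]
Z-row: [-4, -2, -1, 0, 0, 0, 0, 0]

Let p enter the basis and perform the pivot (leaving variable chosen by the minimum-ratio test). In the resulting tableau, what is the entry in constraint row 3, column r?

3/5

Ratio test on column p — row 1: 29/3 = 29/3; row 2: 16/2 = 8; row 3: 16/5 = 16/5; row 4: 27/2 = 27/2. Minimum is 16/5 at row 3 (s3 leaves); pivot element 5.
Divide row 3 by 5; eliminate column p from the other rows.
In the new row 3, the r entry is the old entry divided by the pivot: 3/5 = 3/5.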